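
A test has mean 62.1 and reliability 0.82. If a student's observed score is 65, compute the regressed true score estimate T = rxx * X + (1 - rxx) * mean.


T_est = rxx * X + (1 - rxx) * mean
T_est = 0.82 * 65 + 0.18 * 62.1
T_est = 53.3 + 11.178
T_est = 64.478

64.478


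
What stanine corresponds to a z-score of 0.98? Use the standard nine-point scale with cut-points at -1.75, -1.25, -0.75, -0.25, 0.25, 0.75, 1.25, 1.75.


Stanine boundaries: [-1.75, -1.25, -0.75, -0.25, 0.25, 0.75, 1.25, 1.75]
z = 0.98
Check each boundary:
  z >= -1.75 -> could be stanine 2
  z >= -1.25 -> could be stanine 3
  z >= -0.75 -> could be stanine 4
  z >= -0.25 -> could be stanine 5
  z >= 0.25 -> could be stanine 6
  z >= 0.75 -> could be stanine 7
  z < 1.25
  z < 1.75
Highest qualifying boundary gives stanine = 7

7


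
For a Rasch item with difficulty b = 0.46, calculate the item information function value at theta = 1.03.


P = 1/(1+exp(-(1.03-0.46))) = 0.6388
I = P*(1-P) = 0.6388 * 0.3612
I = 0.2307

0.2307


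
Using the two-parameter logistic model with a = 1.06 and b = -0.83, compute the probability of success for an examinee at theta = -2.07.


a*(theta - b) = 1.06 * (-2.07 - -0.83) = -1.3144
exp(--1.3144) = 3.7225
P = 1 / (1 + 3.7225)
P = 0.2118

0.2118


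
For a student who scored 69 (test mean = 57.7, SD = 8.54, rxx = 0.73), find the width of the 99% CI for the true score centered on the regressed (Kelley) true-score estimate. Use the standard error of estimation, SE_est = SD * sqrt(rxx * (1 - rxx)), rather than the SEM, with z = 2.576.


True score estimate = 0.73*69 + 0.27*57.7 = 65.949
SE_est = SD * sqrt(rxx * (1 - rxx)) = 8.54 * sqrt(0.73 * 0.27) = 8.54 * sqrt(0.1971) = 3.791414
CI = T_est +/- z * SE_est, so width = 2 * z * SE_est = 2 * 2.576 * 3.791414
Width = 19.5334

19.5334


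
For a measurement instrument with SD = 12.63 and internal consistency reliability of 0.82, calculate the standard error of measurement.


SEM = SD * sqrt(1 - rxx)
SEM = 12.63 * sqrt(1 - 0.82)
SEM = 12.63 * sqrt(0.18) = 12.63 * 0.424264
SEM = 5.3585

5.3585


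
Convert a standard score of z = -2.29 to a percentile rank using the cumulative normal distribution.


CDF(z) = 0.5 * (1 + erf(z/sqrt(2)))
erf(-1.6193) = -0.978
CDF = 0.011
Percentile rank = 0.011 * 100 = 1.1

1.1


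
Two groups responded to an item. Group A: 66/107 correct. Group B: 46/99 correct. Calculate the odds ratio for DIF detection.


Odds_A = 66/41 = 1.6098
Odds_B = 46/53 = 0.8679
OR = Odds_A / Odds_B = 1.6098 / 0.8679
Exactly, OR = (66 * 53) / (41 * 46) = 3498 / 1886
OR = 1.8547

1.8547


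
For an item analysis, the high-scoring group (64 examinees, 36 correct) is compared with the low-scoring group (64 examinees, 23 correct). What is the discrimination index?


p_upper = 36/64 = 0.5625
p_lower = 23/64 = 0.3594
D = 0.5625 - 0.3594 = 0.2031

0.2031


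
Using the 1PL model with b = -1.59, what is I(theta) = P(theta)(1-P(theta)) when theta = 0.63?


P = 1/(1+exp(-(0.63--1.59))) = 0.902
I = P*(1-P) = 0.902 * 0.098
I = 0.0884

0.0884


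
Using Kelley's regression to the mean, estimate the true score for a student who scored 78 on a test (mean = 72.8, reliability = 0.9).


T_est = rxx * X + (1 - rxx) * mean
T_est = 0.9 * 78 + 0.1 * 72.8
T_est = 70.2 + 7.28
T_est = 77.48

77.48


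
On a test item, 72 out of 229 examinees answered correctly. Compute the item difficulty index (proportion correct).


Item difficulty p = number correct / total examinees
p = 72 / 229
p = 0.3144

0.3144


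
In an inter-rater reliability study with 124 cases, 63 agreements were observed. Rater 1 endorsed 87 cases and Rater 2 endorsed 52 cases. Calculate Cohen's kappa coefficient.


P_o = 63/124 = 0.508065
P_e = (87*52 + 37*72) / 15376 = 0.467482
kappa = (P_o - P_e) / (1 - P_e)
kappa = (0.508065 - 0.467482) / (1 - 0.467482)
kappa = 0.0762

0.0762


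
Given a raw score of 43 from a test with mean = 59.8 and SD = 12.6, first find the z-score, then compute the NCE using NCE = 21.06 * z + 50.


z = (X - mean) / SD = (43 - 59.8) / 12.6
z = -16.8 / 12.6
z = -1.3333
NCE = NCE = 21.06z + 50
Carry z at full precision (z = -16.8 / 12.6) into the conversion:
NCE = 21.06 * (-16.8 / 12.6) + 50 = -353.808 / 12.6 + 50
NCE = -28.08 + 50
NCE = 21.92

21.92


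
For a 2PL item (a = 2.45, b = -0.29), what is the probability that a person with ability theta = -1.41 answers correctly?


a*(theta - b) = 2.45 * (-1.41 - -0.29) = -2.744
exp(--2.744) = 15.5491
P = 1 / (1 + 15.5491)
P = 0.0604

0.0604


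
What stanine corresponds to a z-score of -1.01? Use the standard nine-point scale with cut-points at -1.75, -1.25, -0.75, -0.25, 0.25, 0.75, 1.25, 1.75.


Stanine boundaries: [-1.75, -1.25, -0.75, -0.25, 0.25, 0.75, 1.25, 1.75]
z = -1.01
Check each boundary:
  z >= -1.75 -> could be stanine 2
  z >= -1.25 -> could be stanine 3
  z < -0.75
  z < -0.25
  z < 0.25
  z < 0.75
  z < 1.25
  z < 1.75
Highest qualifying boundary gives stanine = 3

3


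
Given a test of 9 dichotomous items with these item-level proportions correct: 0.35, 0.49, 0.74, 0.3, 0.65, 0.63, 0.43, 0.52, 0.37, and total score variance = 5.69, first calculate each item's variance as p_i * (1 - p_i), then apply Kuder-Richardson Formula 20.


For each item, compute p_i * q_i:
  Item 1: 0.35 * 0.65 = 0.2275
  Item 2: 0.49 * 0.51 = 0.2499
  Item 3: 0.74 * 0.26 = 0.1924
  Item 4: 0.3 * 0.7 = 0.21
  Item 5: 0.65 * 0.35 = 0.2275
  Item 6: 0.63 * 0.37 = 0.2331
  Item 7: 0.43 * 0.57 = 0.2451
  Item 8: 0.52 * 0.48 = 0.2496
  Item 9: 0.37 * 0.63 = 0.2331
Sum(p_i * q_i) = 0.2275 + 0.2499 + 0.1924 + 0.21 + 0.2275 + 0.2331 + 0.2451 + 0.2496 + 0.2331 = 2.0682
KR-20 = (k/(k-1)) * (1 - Sum(p_i*q_i) / Var_total)
= (9/8) * (1 - 2.0682/5.69)
= 1.125 * 0.6365
KR-20 = 0.7161

0.7161


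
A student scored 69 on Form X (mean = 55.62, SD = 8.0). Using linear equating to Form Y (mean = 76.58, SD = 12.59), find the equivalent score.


slope = SD_Y / SD_X = 12.59 / 8.0 ~ 1.5737
intercept = mean_Y - slope * mean_X = 76.58 - (12.59 / 8.0) * 55.62 ~ -10.952
Y = slope * X + intercept. To avoid rounding drift from the rounded slope/intercept, evaluate the equivalent form Y = mean_Y + SD_Y * (X - mean_X) / SD_X at full precision:
Y = 76.58 + 12.59 * (69 - 55.62) / 8.0
Y = 76.58 + 12.59 * 13.38 / 8.0
Y = 76.58 + 168.4542 / 8.0
Y = 76.58 + 21.0568
Y = 97.6368

97.6368


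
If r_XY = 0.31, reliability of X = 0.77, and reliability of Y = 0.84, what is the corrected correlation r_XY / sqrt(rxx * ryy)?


r_corrected = rxy / sqrt(rxx * ryy)
= 0.31 / sqrt(0.77 * 0.84)
= 0.31 / sqrt(0.6468)
= 0.31 / 0.804239
r_corrected = 0.3855

0.3855


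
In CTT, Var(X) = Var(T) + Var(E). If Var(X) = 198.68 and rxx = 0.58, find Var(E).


var_true = rxx * var_obs = 0.58 * 198.68 = 115.2344
var_error = var_obs - var_true
var_error = 198.68 - 115.2344
var_error = 83.4456

83.4456


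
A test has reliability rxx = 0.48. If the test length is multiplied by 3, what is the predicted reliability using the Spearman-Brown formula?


r_new = (n * rxx) / (1 + (n-1) * rxx)
r_new = (3 * 0.48) / (1 + 2 * 0.48)
r_new = 1.44 / 1.96
r_new = 0.7347

0.7347


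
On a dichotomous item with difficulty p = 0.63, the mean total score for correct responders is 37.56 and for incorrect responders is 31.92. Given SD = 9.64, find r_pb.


q = 1 - p = 0.37
rpb = ((M1 - M0) / SD) * sqrt(p * q)
rpb = ((37.56 - 31.92) / 9.64) * sqrt(0.63 * 0.37)
rpb = 0.2825

0.2825


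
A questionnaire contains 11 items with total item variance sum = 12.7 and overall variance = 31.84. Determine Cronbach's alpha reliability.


alpha = (k/(k-1)) * (1 - sum(si^2)/s_total^2)
= (11/10) * (1 - 12.7/31.84)
alpha = 0.6612

0.6612


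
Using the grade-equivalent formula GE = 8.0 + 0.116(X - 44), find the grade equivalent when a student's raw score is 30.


raw - median = 30 - 44 = -14
slope * diff = 0.116 * -14 = -1.624
GE = 8.0 + -1.624
GE = 6.376

6.376


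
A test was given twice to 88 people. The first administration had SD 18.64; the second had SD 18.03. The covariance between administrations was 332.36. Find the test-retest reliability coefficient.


r = cov(X,Y) / (SD_X * SD_Y)
r = 332.36 / (18.64 * 18.03)
r = 332.36 / 336.0792
r = 0.9889

0.9889


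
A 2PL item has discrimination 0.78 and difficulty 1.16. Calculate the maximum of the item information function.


For 2PL, max info at theta = b = 1.16
I_max = a^2 / 4 = 0.78^2 / 4
= 0.6084 / 4
I_max = 0.1521

0.1521


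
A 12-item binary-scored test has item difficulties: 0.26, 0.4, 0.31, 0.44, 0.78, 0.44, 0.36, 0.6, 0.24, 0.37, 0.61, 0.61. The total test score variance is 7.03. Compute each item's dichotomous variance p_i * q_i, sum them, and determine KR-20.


For each item, compute p_i * q_i:
  Item 1: 0.26 * 0.74 = 0.1924
  Item 2: 0.4 * 0.6 = 0.24
  Item 3: 0.31 * 0.69 = 0.2139
  Item 4: 0.44 * 0.56 = 0.2464
  Item 5: 0.78 * 0.22 = 0.1716
  Item 6: 0.44 * 0.56 = 0.2464
  Item 7: 0.36 * 0.64 = 0.2304
  Item 8: 0.6 * 0.4 = 0.24
  Item 9: 0.24 * 0.76 = 0.1824
  Item 10: 0.37 * 0.63 = 0.2331
  Item 11: 0.61 * 0.39 = 0.2379
  Item 12: 0.61 * 0.39 = 0.2379
Sum(p_i * q_i) = 0.1924 + 0.24 + 0.2139 + 0.2464 + 0.1716 + 0.2464 + 0.2304 + 0.24 + 0.1824 + 0.2331 + 0.2379 + 0.2379 = 2.6724
KR-20 = (k/(k-1)) * (1 - Sum(p_i*q_i) / Var_total)
= (12/11) * (1 - 2.6724/7.03)
= 1.0909 * 0.6199
KR-20 = 0.6762

0.6762


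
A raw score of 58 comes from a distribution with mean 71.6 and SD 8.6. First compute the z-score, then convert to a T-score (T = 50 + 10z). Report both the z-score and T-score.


z = (X - mean) / SD = (58 - 71.6) / 8.6
z = -13.6 / 8.6
z = -1.5814
T-score = T = 50 + 10z
Carry z at full precision (z = -13.6 / 8.6) into the conversion:
T-score = 50 + 10 * (-13.6 / 8.6) = 50 + -136 / 8.6
T-score = 50 + -15.814
T-score = 34.186

34.186


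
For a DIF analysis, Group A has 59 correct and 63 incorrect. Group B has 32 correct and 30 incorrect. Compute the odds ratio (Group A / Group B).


Odds_A = 59/63 = 0.9365
Odds_B = 32/30 = 1.0667
OR = Odds_A / Odds_B = 0.9365 / 1.0667
Exactly, OR = (59 * 30) / (63 * 32) = 1770 / 2016
OR = 0.878

0.878


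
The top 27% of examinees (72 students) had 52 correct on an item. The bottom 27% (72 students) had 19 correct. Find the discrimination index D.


p_upper = 52/72 = 0.7222
p_lower = 19/72 = 0.2639
D = 0.7222 - 0.2639 = 0.4583

0.4583


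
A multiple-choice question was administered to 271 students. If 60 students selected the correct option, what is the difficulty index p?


Item difficulty p = number correct / total examinees
p = 60 / 271
p = 0.2214

0.2214


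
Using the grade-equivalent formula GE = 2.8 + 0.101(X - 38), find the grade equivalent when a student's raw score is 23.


raw - median = 23 - 38 = -15
slope * diff = 0.101 * -15 = -1.515
GE = 2.8 + -1.515
GE = 1.285

1.285


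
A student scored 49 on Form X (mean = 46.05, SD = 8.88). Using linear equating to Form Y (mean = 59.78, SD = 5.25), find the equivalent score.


slope = SD_Y / SD_X = 5.25 / 8.88 ~ 0.5912
intercept = mean_Y - slope * mean_X = 59.78 - (5.25 / 8.88) * 46.05 ~ 32.5545
Y = slope * X + intercept. To avoid rounding drift from the rounded slope/intercept, evaluate the equivalent form Y = mean_Y + SD_Y * (X - mean_X) / SD_X at full precision:
Y = 59.78 + 5.25 * (49 - 46.05) / 8.88
Y = 59.78 + 5.25 * 2.95 / 8.88
Y = 59.78 + 15.4875 / 8.88
Y = 59.78 + 1.7441
Y = 61.5241

61.5241


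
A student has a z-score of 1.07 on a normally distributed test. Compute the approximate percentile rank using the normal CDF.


CDF(z) = 0.5 * (1 + erf(z/sqrt(2)))
erf(0.7566) = 0.7154
CDF = 0.8577
Percentile rank = 0.8577 * 100 = 85.77

85.77


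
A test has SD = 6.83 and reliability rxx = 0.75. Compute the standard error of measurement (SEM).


SEM = SD * sqrt(1 - rxx)
SEM = 6.83 * sqrt(1 - 0.75)
SEM = 6.83 * sqrt(0.25) = 6.83 * 0.5
SEM = 3.415

3.415


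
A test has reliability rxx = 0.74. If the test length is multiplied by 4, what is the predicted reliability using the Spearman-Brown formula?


r_new = (n * rxx) / (1 + (n-1) * rxx)
r_new = (4 * 0.74) / (1 + 3 * 0.74)
r_new = 2.96 / 3.22
r_new = 0.9193

0.9193


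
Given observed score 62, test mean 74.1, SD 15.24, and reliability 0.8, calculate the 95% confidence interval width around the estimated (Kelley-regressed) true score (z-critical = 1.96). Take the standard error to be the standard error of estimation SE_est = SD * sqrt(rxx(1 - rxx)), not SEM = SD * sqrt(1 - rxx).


True score estimate = 0.8*62 + 0.2*74.1 = 64.42
SE_est = SD * sqrt(rxx * (1 - rxx)) = 15.24 * sqrt(0.8 * 0.2) = 15.24 * sqrt(0.16) = 6.096
CI = T_est +/- z * SE_est, so width = 2 * z * SE_est = 2 * 1.96 * 6.096
Width = 23.8963

23.8963


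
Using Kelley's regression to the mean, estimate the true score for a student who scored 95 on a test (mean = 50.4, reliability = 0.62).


T_est = rxx * X + (1 - rxx) * mean
T_est = 0.62 * 95 + 0.38 * 50.4
T_est = 58.9 + 19.152
T_est = 78.052

78.052


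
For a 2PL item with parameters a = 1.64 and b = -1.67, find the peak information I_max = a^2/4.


For 2PL, max info at theta = b = -1.67
I_max = a^2 / 4 = 1.64^2 / 4
= 2.6896 / 4
I_max = 0.6724

0.6724


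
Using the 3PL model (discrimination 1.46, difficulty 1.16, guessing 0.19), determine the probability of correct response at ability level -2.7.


logit = 1.46*(-2.7 - 1.16) = -5.6356
P* = 1/(1 + exp(--5.6356)) = 0.0036
P = 0.19 + (1 - 0.19) * 0.0036
P = 0.1929

0.1929


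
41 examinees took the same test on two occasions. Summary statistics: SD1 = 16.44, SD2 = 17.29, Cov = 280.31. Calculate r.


r = cov(X,Y) / (SD_X * SD_Y)
r = 280.31 / (16.44 * 17.29)
r = 280.31 / 284.2476
r = 0.9861

0.9861


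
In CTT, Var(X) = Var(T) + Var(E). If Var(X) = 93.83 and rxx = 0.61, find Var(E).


var_true = rxx * var_obs = 0.61 * 93.83 = 57.2363
var_error = var_obs - var_true
var_error = 93.83 - 57.2363
var_error = 36.5937

36.5937


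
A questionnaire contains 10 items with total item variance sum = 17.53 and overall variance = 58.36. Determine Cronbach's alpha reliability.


alpha = (k/(k-1)) * (1 - sum(si^2)/s_total^2)
= (10/9) * (1 - 17.53/58.36)
alpha = 0.7774

0.7774


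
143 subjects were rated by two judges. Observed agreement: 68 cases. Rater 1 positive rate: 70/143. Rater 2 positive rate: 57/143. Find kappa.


P_o = 68/143 = 0.475524
P_e = (70*57 + 73*86) / 20449 = 0.502127
kappa = (P_o - P_e) / (1 - P_e)
kappa = (0.475524 - 0.502127) / (1 - 0.502127)
kappa = -0.0534

-0.0534


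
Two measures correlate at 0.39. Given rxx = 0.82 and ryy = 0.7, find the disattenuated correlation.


r_corrected = rxy / sqrt(rxx * ryy)
= 0.39 / sqrt(0.82 * 0.7)
= 0.39 / sqrt(0.574)
= 0.39 / 0.757628
r_corrected = 0.5148

0.5148


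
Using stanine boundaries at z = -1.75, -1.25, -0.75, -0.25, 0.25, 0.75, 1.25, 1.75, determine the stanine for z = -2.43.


Stanine boundaries: [-1.75, -1.25, -0.75, -0.25, 0.25, 0.75, 1.25, 1.75]
z = -2.43
Check each boundary:
  z < -1.75
  z < -1.25
  z < -0.75
  z < -0.25
  z < 0.25
  z < 0.75
  z < 1.25
  z < 1.75
Highest qualifying boundary gives stanine = 1

1


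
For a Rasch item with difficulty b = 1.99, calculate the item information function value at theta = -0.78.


P = 1/(1+exp(-(-0.78-1.99))) = 0.059
I = P*(1-P) = 0.059 * 0.941
I = 0.0555

0.0555


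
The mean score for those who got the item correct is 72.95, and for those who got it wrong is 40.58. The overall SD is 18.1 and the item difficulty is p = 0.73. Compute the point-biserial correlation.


q = 1 - p = 0.27
rpb = ((M1 - M0) / SD) * sqrt(p * q)
rpb = ((72.95 - 40.58) / 18.1) * sqrt(0.73 * 0.27)
rpb = 0.794

0.794


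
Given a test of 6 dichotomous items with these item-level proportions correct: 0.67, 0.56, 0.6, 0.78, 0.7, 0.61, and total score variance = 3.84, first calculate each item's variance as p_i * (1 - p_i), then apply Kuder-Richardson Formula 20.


For each item, compute p_i * q_i:
  Item 1: 0.67 * 0.33 = 0.2211
  Item 2: 0.56 * 0.44 = 0.2464
  Item 3: 0.6 * 0.4 = 0.24
  Item 4: 0.78 * 0.22 = 0.1716
  Item 5: 0.7 * 0.3 = 0.21
  Item 6: 0.61 * 0.39 = 0.2379
Sum(p_i * q_i) = 0.2211 + 0.2464 + 0.24 + 0.1716 + 0.21 + 0.2379 = 1.327
KR-20 = (k/(k-1)) * (1 - Sum(p_i*q_i) / Var_total)
= (6/5) * (1 - 1.327/3.84)
= 1.2 * 0.6544
KR-20 = 0.7853

0.7853


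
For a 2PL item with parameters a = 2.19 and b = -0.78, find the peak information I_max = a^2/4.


For 2PL, max info at theta = b = -0.78
I_max = a^2 / 4 = 2.19^2 / 4
= 4.7961 / 4
I_max = 1.199

1.199


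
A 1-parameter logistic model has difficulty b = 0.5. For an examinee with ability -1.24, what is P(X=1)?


theta - b = -1.24 - 0.5 = -1.74
exp(-(theta - b)) = exp(1.74) = 5.6973
P = 1 / (1 + 5.6973)
P = 0.1493

0.1493


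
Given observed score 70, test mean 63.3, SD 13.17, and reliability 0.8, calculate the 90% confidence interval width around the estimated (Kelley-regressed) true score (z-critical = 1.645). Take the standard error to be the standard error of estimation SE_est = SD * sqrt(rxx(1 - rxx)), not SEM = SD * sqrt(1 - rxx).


True score estimate = 0.8*70 + 0.2*63.3 = 68.66
SE_est = SD * sqrt(rxx * (1 - rxx)) = 13.17 * sqrt(0.8 * 0.2) = 13.17 * sqrt(0.16) = 5.268
CI = T_est +/- z * SE_est, so width = 2 * z * SE_est = 2 * 1.645 * 5.268
Width = 17.3317

17.3317


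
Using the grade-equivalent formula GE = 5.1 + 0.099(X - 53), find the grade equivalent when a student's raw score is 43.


raw - median = 43 - 53 = -10
slope * diff = 0.099 * -10 = -0.99
GE = 5.1 + -0.99
GE = 4.11

4.11


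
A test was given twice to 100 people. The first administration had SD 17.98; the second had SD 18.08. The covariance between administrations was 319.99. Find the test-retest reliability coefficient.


r = cov(X,Y) / (SD_X * SD_Y)
r = 319.99 / (17.98 * 18.08)
r = 319.99 / 325.0784
r = 0.9843

0.9843


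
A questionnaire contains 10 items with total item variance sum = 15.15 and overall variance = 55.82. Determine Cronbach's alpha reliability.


alpha = (k/(k-1)) * (1 - sum(si^2)/s_total^2)
= (10/9) * (1 - 15.15/55.82)
alpha = 0.8095

0.8095


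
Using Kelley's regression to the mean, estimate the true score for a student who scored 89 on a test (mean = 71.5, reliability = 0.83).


T_est = rxx * X + (1 - rxx) * mean
T_est = 0.83 * 89 + 0.17 * 71.5
T_est = 73.87 + 12.155
T_est = 86.025

86.025


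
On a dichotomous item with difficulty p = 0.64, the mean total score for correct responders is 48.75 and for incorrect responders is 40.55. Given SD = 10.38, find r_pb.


q = 1 - p = 0.36
rpb = ((M1 - M0) / SD) * sqrt(p * q)
rpb = ((48.75 - 40.55) / 10.38) * sqrt(0.64 * 0.36)
rpb = 0.3792

0.3792


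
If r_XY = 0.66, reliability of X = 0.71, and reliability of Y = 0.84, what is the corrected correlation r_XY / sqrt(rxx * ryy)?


r_corrected = rxy / sqrt(rxx * ryy)
= 0.66 / sqrt(0.71 * 0.84)
= 0.66 / sqrt(0.5964)
= 0.66 / 0.772269
r_corrected = 0.8546

0.8546


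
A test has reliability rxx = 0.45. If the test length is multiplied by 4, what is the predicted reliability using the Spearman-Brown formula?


r_new = (n * rxx) / (1 + (n-1) * rxx)
r_new = (4 * 0.45) / (1 + 3 * 0.45)
r_new = 1.8 / 2.35
r_new = 0.766

0.766


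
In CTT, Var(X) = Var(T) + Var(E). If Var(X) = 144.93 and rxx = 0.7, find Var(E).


var_true = rxx * var_obs = 0.7 * 144.93 = 101.451
var_error = var_obs - var_true
var_error = 144.93 - 101.451
var_error = 43.479

43.479


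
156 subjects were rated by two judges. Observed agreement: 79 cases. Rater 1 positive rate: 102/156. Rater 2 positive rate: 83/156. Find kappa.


P_o = 79/156 = 0.50641
P_e = (102*83 + 54*73) / 24336 = 0.509862
kappa = (P_o - P_e) / (1 - P_e)
kappa = (0.50641 - 0.509862) / (1 - 0.509862)
kappa = -0.007

-0.007


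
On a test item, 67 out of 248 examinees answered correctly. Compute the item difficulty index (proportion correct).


Item difficulty p = number correct / total examinees
p = 67 / 248
p = 0.2702

0.2702


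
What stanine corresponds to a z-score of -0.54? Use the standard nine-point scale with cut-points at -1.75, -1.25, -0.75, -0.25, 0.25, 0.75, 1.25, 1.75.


Stanine boundaries: [-1.75, -1.25, -0.75, -0.25, 0.25, 0.75, 1.25, 1.75]
z = -0.54
Check each boundary:
  z >= -1.75 -> could be stanine 2
  z >= -1.25 -> could be stanine 3
  z >= -0.75 -> could be stanine 4
  z < -0.25
  z < 0.25
  z < 0.75
  z < 1.25
  z < 1.75
Highest qualifying boundary gives stanine = 4

4


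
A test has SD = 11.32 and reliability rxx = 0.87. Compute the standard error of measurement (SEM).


SEM = SD * sqrt(1 - rxx)
SEM = 11.32 * sqrt(1 - 0.87)
SEM = 11.32 * sqrt(0.13) = 11.32 * 0.360555
SEM = 4.0815

4.0815


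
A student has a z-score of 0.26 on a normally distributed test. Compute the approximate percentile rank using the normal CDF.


CDF(z) = 0.5 * (1 + erf(z/sqrt(2)))
erf(0.1838) = 0.2051
CDF = 0.6026
Percentile rank = 0.6026 * 100 = 60.26

60.26


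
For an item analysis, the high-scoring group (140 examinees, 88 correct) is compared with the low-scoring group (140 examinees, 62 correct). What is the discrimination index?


p_upper = 88/140 = 0.6286
p_lower = 62/140 = 0.4429
D = 0.6286 - 0.4429 = 0.1857

0.1857


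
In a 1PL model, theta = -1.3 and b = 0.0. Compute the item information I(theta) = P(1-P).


P = 1/(1+exp(-(-1.3-0.0))) = 0.2142
I = P*(1-P) = 0.2142 * 0.7858
I = 0.1683

0.1683


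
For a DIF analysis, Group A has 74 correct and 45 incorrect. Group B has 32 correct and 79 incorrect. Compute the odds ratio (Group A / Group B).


Odds_A = 74/45 = 1.6444
Odds_B = 32/79 = 0.4051
OR = Odds_A / Odds_B = 1.6444 / 0.4051
Exactly, OR = (74 * 79) / (45 * 32) = 5846 / 1440
OR = 4.0597

4.0597


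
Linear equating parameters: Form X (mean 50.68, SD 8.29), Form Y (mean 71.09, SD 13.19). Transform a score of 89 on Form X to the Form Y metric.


slope = SD_Y / SD_X = 13.19 / 8.29 ~ 1.5911
intercept = mean_Y - slope * mean_X = 71.09 - (13.19 / 8.29) * 50.68 ~ -9.5456
Y = slope * X + intercept. To avoid rounding drift from the rounded slope/intercept, evaluate the equivalent form Y = mean_Y + SD_Y * (X - mean_X) / SD_X at full precision:
Y = 71.09 + 13.19 * (89 - 50.68) / 8.29
Y = 71.09 + 13.19 * 38.32 / 8.29
Y = 71.09 + 505.4408 / 8.29
Y = 71.09 + 60.9699
Y = 132.0599

132.0599


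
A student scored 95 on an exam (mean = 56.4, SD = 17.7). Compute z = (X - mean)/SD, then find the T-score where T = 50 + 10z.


z = (X - mean) / SD = (95 - 56.4) / 17.7
z = 38.6 / 17.7
z = 2.1808
T-score = T = 50 + 10z
Carry z at full precision (z = 38.6 / 17.7) into the conversion:
T-score = 50 + 10 * (38.6 / 17.7) = 50 + 386 / 17.7
T-score = 50 + 21.8079
T-score = 71.8079

71.8079


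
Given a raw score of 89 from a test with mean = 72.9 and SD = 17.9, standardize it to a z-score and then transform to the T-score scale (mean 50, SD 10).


z = (X - mean) / SD = (89 - 72.9) / 17.9
z = 16.1 / 17.9
z = 0.8994
T-score = T = 50 + 10z
Carry z at full precision (z = 16.1 / 17.9) into the conversion:
T-score = 50 + 10 * (16.1 / 17.9) = 50 + 161 / 17.9
T-score = 50 + 8.9944
T-score = 58.9944

58.9944


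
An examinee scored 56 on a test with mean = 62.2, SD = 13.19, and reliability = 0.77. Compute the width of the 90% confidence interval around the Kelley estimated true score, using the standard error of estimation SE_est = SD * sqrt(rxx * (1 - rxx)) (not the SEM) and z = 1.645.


True score estimate = 0.77*56 + 0.23*62.2 = 57.426
SE_est = SD * sqrt(rxx * (1 - rxx)) = 13.19 * sqrt(0.77 * 0.23) = 13.19 * sqrt(0.1771) = 5.550781
CI = T_est +/- z * SE_est, so width = 2 * z * SE_est = 2 * 1.645 * 5.550781
Width = 18.2621

18.2621


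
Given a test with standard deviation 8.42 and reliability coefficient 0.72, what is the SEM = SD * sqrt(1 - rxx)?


SEM = SD * sqrt(1 - rxx)
SEM = 8.42 * sqrt(1 - 0.72)
SEM = 8.42 * sqrt(0.28) = 8.42 * 0.52915
SEM = 4.4554

4.4554


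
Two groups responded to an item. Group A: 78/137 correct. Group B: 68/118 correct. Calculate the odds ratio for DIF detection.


Odds_A = 78/59 = 1.322
Odds_B = 68/50 = 1.36
OR = Odds_A / Odds_B = 1.322 / 1.36
Exactly, OR = (78 * 50) / (59 * 68) = 3900 / 4012
OR = 0.9721

0.9721


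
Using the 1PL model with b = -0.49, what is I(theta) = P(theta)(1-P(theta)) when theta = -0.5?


P = 1/(1+exp(-(-0.5--0.49))) = 0.4975
I = P*(1-P) = 0.4975 * 0.5025
I = 0.25

0.25


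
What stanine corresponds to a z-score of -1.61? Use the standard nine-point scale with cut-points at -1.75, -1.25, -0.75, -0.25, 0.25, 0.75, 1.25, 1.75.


Stanine boundaries: [-1.75, -1.25, -0.75, -0.25, 0.25, 0.75, 1.25, 1.75]
z = -1.61
Check each boundary:
  z >= -1.75 -> could be stanine 2
  z < -1.25
  z < -0.75
  z < -0.25
  z < 0.25
  z < 0.75
  z < 1.25
  z < 1.75
Highest qualifying boundary gives stanine = 2

2


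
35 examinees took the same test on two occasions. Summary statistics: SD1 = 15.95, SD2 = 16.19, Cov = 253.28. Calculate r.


r = cov(X,Y) / (SD_X * SD_Y)
r = 253.28 / (15.95 * 16.19)
r = 253.28 / 258.2305
r = 0.9808

0.9808


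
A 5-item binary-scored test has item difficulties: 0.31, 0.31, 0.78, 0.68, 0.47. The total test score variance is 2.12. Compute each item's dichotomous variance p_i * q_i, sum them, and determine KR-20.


For each item, compute p_i * q_i:
  Item 1: 0.31 * 0.69 = 0.2139
  Item 2: 0.31 * 0.69 = 0.2139
  Item 3: 0.78 * 0.22 = 0.1716
  Item 4: 0.68 * 0.32 = 0.2176
  Item 5: 0.47 * 0.53 = 0.2491
Sum(p_i * q_i) = 0.2139 + 0.2139 + 0.1716 + 0.2176 + 0.2491 = 1.0661
KR-20 = (k/(k-1)) * (1 - Sum(p_i*q_i) / Var_total)
= (5/4) * (1 - 1.0661/2.12)
= 1.25 * 0.4971
KR-20 = 0.6214

0.6214


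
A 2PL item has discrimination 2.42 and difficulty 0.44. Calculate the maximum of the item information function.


For 2PL, max info at theta = b = 0.44
I_max = a^2 / 4 = 2.42^2 / 4
= 5.8564 / 4
I_max = 1.4641

1.4641


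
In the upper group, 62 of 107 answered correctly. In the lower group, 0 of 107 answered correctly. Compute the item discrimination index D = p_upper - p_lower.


p_upper = 62/107 = 0.5794
p_lower = 0/107 = 0.0
D = 0.5794 - 0.0 = 0.5794

0.5794


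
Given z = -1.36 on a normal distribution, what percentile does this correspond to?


CDF(z) = 0.5 * (1 + erf(z/sqrt(2)))
erf(-0.9617) = -0.8262
CDF = 0.0869
Percentile rank = 0.0869 * 100 = 8.69

8.69


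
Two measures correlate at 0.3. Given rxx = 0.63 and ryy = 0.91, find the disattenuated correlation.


r_corrected = rxy / sqrt(rxx * ryy)
= 0.3 / sqrt(0.63 * 0.91)
= 0.3 / sqrt(0.5733)
= 0.3 / 0.757166
r_corrected = 0.3962

0.3962


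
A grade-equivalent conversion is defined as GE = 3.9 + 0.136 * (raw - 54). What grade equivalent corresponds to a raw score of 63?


raw - median = 63 - 54 = 9
slope * diff = 0.136 * 9 = 1.224
GE = 3.9 + 1.224
GE = 5.124

5.124


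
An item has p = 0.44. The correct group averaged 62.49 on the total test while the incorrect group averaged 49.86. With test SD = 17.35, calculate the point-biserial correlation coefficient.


q = 1 - p = 0.56
rpb = ((M1 - M0) / SD) * sqrt(p * q)
rpb = ((62.49 - 49.86) / 17.35) * sqrt(0.44 * 0.56)
rpb = 0.3613

0.3613


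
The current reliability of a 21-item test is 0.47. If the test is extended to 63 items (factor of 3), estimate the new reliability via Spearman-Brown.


r_new = (n * rxx) / (1 + (n-1) * rxx)
r_new = (3 * 0.47) / (1 + 2 * 0.47)
r_new = 1.41 / 1.94
r_new = 0.7268

0.7268


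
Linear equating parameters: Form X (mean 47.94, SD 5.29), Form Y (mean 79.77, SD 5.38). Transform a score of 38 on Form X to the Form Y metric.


slope = SD_Y / SD_X = 5.38 / 5.29 ~ 1.017
intercept = mean_Y - slope * mean_X = 79.77 - (5.38 / 5.29) * 47.94 ~ 31.0144
Y = slope * X + intercept. To avoid rounding drift from the rounded slope/intercept, evaluate the equivalent form Y = mean_Y + SD_Y * (X - mean_X) / SD_X at full precision:
Y = 79.77 + 5.38 * (38 - 47.94) / 5.29
Y = 79.77 - 5.38 * 9.94 / 5.29
Y = 79.77 - 53.4772 / 5.29
Y = 79.77 - 10.1091
Y = 69.6609

69.6609


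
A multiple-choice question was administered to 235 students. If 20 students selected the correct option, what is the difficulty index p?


Item difficulty p = number correct / total examinees
p = 20 / 235
p = 0.0851

0.0851


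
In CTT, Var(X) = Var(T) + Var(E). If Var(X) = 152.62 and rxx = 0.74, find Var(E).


var_true = rxx * var_obs = 0.74 * 152.62 = 112.9388
var_error = var_obs - var_true
var_error = 152.62 - 112.9388
var_error = 39.6812

39.6812


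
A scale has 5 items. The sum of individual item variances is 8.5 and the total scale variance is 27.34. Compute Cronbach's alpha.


alpha = (k/(k-1)) * (1 - sum(si^2)/s_total^2)
= (5/4) * (1 - 8.5/27.34)
alpha = 0.8614

0.8614


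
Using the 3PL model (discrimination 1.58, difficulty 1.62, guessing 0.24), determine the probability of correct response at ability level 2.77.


logit = 1.58*(2.77 - 1.62) = 1.817
P* = 1/(1 + exp(-1.817)) = 0.8602
P = 0.24 + (1 - 0.24) * 0.8602
P = 0.8938

0.8938


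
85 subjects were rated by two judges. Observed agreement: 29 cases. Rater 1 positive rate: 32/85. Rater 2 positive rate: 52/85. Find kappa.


P_o = 29/85 = 0.341176
P_e = (32*52 + 53*33) / 7225 = 0.472388
kappa = (P_o - P_e) / (1 - P_e)
kappa = (0.341176 - 0.472388) / (1 - 0.472388)
kappa = -0.2487

-0.2487


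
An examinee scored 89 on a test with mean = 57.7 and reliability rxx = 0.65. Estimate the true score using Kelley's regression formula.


T_est = rxx * X + (1 - rxx) * mean
T_est = 0.65 * 89 + 0.35 * 57.7
T_est = 57.85 + 20.195
T_est = 78.045

78.045


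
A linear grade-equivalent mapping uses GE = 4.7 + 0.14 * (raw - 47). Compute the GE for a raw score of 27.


raw - median = 27 - 47 = -20
slope * diff = 0.14 * -20 = -2.8
GE = 4.7 + -2.8
GE = 1.9

1.9


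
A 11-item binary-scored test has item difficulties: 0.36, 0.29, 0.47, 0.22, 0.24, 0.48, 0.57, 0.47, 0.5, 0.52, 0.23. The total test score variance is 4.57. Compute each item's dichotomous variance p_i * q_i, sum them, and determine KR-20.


For each item, compute p_i * q_i:
  Item 1: 0.36 * 0.64 = 0.2304
  Item 2: 0.29 * 0.71 = 0.2059
  Item 3: 0.47 * 0.53 = 0.2491
  Item 4: 0.22 * 0.78 = 0.1716
  Item 5: 0.24 * 0.76 = 0.1824
  Item 6: 0.48 * 0.52 = 0.2496
  Item 7: 0.57 * 0.43 = 0.2451
  Item 8: 0.47 * 0.53 = 0.2491
  Item 9: 0.5 * 0.5 = 0.25
  Item 10: 0.52 * 0.48 = 0.2496
  Item 11: 0.23 * 0.77 = 0.1771
Sum(p_i * q_i) = 0.2304 + 0.2059 + 0.2491 + 0.1716 + 0.1824 + 0.2496 + 0.2451 + 0.2491 + 0.25 + 0.2496 + 0.1771 = 2.4599
KR-20 = (k/(k-1)) * (1 - Sum(p_i*q_i) / Var_total)
= (11/10) * (1 - 2.4599/4.57)
= 1.1 * 0.4617
KR-20 = 0.5079

0.5079


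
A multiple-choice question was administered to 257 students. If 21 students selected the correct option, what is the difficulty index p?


Item difficulty p = number correct / total examinees
p = 21 / 257
p = 0.0817

0.0817


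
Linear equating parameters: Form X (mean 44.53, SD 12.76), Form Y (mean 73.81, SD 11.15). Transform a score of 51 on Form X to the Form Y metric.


slope = SD_Y / SD_X = 11.15 / 12.76 ~ 0.8738
intercept = mean_Y - slope * mean_X = 73.81 - (11.15 / 12.76) * 44.53 ~ 34.8986
Y = slope * X + intercept. To avoid rounding drift from the rounded slope/intercept, evaluate the equivalent form Y = mean_Y + SD_Y * (X - mean_X) / SD_X at full precision:
Y = 73.81 + 11.15 * (51 - 44.53) / 12.76
Y = 73.81 + 11.15 * 6.47 / 12.76
Y = 73.81 + 72.1405 / 12.76
Y = 73.81 + 5.6536
Y = 79.4636

79.4636


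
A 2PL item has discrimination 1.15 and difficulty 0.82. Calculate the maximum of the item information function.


For 2PL, max info at theta = b = 0.82
I_max = a^2 / 4 = 1.15^2 / 4
= 1.3225 / 4
I_max = 0.3306

0.3306


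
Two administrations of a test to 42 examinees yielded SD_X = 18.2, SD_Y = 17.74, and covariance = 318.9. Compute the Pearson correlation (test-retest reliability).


r = cov(X,Y) / (SD_X * SD_Y)
r = 318.9 / (18.2 * 17.74)
r = 318.9 / 322.868
r = 0.9877

0.9877


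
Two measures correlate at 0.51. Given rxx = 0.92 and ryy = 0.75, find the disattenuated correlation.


r_corrected = rxy / sqrt(rxx * ryy)
= 0.51 / sqrt(0.92 * 0.75)
= 0.51 / sqrt(0.69)
= 0.51 / 0.830662
r_corrected = 0.614

0.614


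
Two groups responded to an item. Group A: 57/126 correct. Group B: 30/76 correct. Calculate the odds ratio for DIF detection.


Odds_A = 57/69 = 0.8261
Odds_B = 30/46 = 0.6522
OR = Odds_A / Odds_B = 0.8261 / 0.6522
Exactly, OR = (57 * 46) / (69 * 30) = 2622 / 2070
OR = 1.2667

1.2667


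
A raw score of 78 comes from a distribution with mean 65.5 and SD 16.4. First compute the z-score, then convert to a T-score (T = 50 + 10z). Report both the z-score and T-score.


z = (X - mean) / SD = (78 - 65.5) / 16.4
z = 12.5 / 16.4
z = 0.7622
T-score = T = 50 + 10z
Carry z at full precision (z = 12.5 / 16.4) into the conversion:
T-score = 50 + 10 * (12.5 / 16.4) = 50 + 125 / 16.4
T-score = 50 + 7.622
T-score = 57.622

57.622


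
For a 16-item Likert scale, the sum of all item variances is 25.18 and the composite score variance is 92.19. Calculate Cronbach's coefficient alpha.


alpha = (k/(k-1)) * (1 - sum(si^2)/s_total^2)
= (16/15) * (1 - 25.18/92.19)
alpha = 0.7753

0.7753


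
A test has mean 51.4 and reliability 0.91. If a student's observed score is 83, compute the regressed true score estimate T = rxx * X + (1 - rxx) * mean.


T_est = rxx * X + (1 - rxx) * mean
T_est = 0.91 * 83 + 0.09 * 51.4
T_est = 75.53 + 4.626
T_est = 80.156

80.156


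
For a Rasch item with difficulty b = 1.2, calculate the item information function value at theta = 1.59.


P = 1/(1+exp(-(1.59-1.2))) = 0.5963
I = P*(1-P) = 0.5963 * 0.4037
I = 0.2407

0.2407


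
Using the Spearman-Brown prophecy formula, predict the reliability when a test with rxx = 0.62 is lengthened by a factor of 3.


r_new = (n * rxx) / (1 + (n-1) * rxx)
r_new = (3 * 0.62) / (1 + 2 * 0.62)
r_new = 1.86 / 2.24
r_new = 0.8304

0.8304


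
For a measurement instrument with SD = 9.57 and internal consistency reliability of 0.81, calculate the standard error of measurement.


SEM = SD * sqrt(1 - rxx)
SEM = 9.57 * sqrt(1 - 0.81)
SEM = 9.57 * sqrt(0.19) = 9.57 * 0.43589
SEM = 4.1715

4.1715


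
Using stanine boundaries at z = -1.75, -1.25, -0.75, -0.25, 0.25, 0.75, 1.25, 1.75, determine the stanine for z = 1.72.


Stanine boundaries: [-1.75, -1.25, -0.75, -0.25, 0.25, 0.75, 1.25, 1.75]
z = 1.72
Check each boundary:
  z >= -1.75 -> could be stanine 2
  z >= -1.25 -> could be stanine 3
  z >= -0.75 -> could be stanine 4
  z >= -0.25 -> could be stanine 5
  z >= 0.25 -> could be stanine 6
  z >= 0.75 -> could be stanine 7
  z >= 1.25 -> could be stanine 8
  z < 1.75
Highest qualifying boundary gives stanine = 8

8


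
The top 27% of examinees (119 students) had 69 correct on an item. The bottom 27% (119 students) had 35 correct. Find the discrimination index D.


p_upper = 69/119 = 0.5798
p_lower = 35/119 = 0.2941
D = 0.5798 - 0.2941 = 0.2857

0.2857


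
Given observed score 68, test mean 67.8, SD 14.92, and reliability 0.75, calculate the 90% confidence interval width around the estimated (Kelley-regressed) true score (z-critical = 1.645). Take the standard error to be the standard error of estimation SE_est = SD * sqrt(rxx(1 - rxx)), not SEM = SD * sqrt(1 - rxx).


True score estimate = 0.75*68 + 0.25*67.8 = 67.95
SE_est = SD * sqrt(rxx * (1 - rxx)) = 14.92 * sqrt(0.75 * 0.25) = 14.92 * sqrt(0.1875) = 6.46055
CI = T_est +/- z * SE_est, so width = 2 * z * SE_est = 2 * 1.645 * 6.46055
Width = 21.2552

21.2552


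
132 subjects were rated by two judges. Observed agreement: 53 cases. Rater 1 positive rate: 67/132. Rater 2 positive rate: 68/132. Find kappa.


P_o = 53/132 = 0.401515
P_e = (67*68 + 65*64) / 17424 = 0.50023
kappa = (P_o - P_e) / (1 - P_e)
kappa = (0.401515 - 0.50023) / (1 - 0.50023)
kappa = -0.1975

-0.1975


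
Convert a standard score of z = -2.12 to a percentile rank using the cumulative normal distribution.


CDF(z) = 0.5 * (1 + erf(z/sqrt(2)))
erf(-1.4991) = -0.966
CDF = 0.017
Percentile rank = 0.017 * 100 = 1.7

1.7


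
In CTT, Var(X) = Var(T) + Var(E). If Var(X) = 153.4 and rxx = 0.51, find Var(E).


var_true = rxx * var_obs = 0.51 * 153.4 = 78.234
var_error = var_obs - var_true
var_error = 153.4 - 78.234
var_error = 75.166

75.166


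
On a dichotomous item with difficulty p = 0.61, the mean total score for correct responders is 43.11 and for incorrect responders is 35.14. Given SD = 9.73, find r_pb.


q = 1 - p = 0.39
rpb = ((M1 - M0) / SD) * sqrt(p * q)
rpb = ((43.11 - 35.14) / 9.73) * sqrt(0.61 * 0.39)
rpb = 0.3995

0.3995


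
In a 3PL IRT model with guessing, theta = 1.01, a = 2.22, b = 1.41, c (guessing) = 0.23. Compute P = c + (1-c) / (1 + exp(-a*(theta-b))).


logit = 2.22*(1.01 - 1.41) = -0.888
P* = 1/(1 + exp(--0.888)) = 0.2915
P = 0.23 + (1 - 0.23) * 0.2915
P = 0.4545

0.4545


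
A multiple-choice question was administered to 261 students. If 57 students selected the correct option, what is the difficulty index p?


Item difficulty p = number correct / total examinees
p = 57 / 261
p = 0.2184

0.2184


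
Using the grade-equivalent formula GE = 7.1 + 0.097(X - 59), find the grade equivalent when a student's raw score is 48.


raw - median = 48 - 59 = -11
slope * diff = 0.097 * -11 = -1.067
GE = 7.1 + -1.067
GE = 6.033

6.033


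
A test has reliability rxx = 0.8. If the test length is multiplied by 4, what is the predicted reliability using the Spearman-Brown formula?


r_new = (n * rxx) / (1 + (n-1) * rxx)
r_new = (4 * 0.8) / (1 + 3 * 0.8)
r_new = 3.2 / 3.4
r_new = 0.9412

0.9412


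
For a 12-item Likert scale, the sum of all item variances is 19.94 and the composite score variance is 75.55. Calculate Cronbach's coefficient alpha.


alpha = (k/(k-1)) * (1 - sum(si^2)/s_total^2)
= (12/11) * (1 - 19.94/75.55)
alpha = 0.803

0.803


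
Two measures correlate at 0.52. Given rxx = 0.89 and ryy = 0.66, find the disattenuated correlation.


r_corrected = rxy / sqrt(rxx * ryy)
= 0.52 / sqrt(0.89 * 0.66)
= 0.52 / sqrt(0.5874)
= 0.52 / 0.76642
r_corrected = 0.6785

0.6785


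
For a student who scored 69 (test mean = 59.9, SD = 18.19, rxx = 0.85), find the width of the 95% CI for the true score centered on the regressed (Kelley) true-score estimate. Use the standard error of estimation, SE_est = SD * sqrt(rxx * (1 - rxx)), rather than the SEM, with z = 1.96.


True score estimate = 0.85*69 + 0.15*59.9 = 67.635
SE_est = SD * sqrt(rxx * (1 - rxx)) = 18.19 * sqrt(0.85 * 0.15) = 18.19 * sqrt(0.1275) = 6.495129
CI = T_est +/- z * SE_est, so width = 2 * z * SE_est = 2 * 1.96 * 6.495129
Width = 25.4609

25.4609


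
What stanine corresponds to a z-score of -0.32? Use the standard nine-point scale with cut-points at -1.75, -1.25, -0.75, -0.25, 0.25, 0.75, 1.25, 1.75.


Stanine boundaries: [-1.75, -1.25, -0.75, -0.25, 0.25, 0.75, 1.25, 1.75]
z = -0.32
Check each boundary:
  z >= -1.75 -> could be stanine 2
  z >= -1.25 -> could be stanine 3
  z >= -0.75 -> could be stanine 4
  z < -0.25
  z < 0.25
  z < 0.75
  z < 1.25
  z < 1.75
Highest qualifying boundary gives stanine = 4

4


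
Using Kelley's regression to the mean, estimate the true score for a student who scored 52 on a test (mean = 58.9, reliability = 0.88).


T_est = rxx * X + (1 - rxx) * mean
T_est = 0.88 * 52 + 0.12 * 58.9
T_est = 45.76 + 7.068
T_est = 52.828

52.828


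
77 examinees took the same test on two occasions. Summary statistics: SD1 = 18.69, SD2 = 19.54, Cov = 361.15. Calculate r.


r = cov(X,Y) / (SD_X * SD_Y)
r = 361.15 / (18.69 * 19.54)
r = 361.15 / 365.2026
r = 0.9889

0.9889


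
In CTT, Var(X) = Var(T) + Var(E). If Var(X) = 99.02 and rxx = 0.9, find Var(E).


var_true = rxx * var_obs = 0.9 * 99.02 = 89.118
var_error = var_obs - var_true
var_error = 99.02 - 89.118
var_error = 9.902

9.902
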